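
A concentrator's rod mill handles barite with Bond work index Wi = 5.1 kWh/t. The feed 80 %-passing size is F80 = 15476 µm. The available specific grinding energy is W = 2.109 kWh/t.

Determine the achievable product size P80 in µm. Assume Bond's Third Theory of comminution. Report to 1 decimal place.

W = 10·Wi·(P80^(-½) − F80^(-½))
⇒ 1/√P80 = W/(10 Wi) + 1/√F80
  = 2.1090/(10·5.1) + 1/√15476 = 0.041353 + 0.008038 = 0.049391
P80 = (1/0.049391)² = 20.2465² = 409.92 µm

P80 = 409.9 µm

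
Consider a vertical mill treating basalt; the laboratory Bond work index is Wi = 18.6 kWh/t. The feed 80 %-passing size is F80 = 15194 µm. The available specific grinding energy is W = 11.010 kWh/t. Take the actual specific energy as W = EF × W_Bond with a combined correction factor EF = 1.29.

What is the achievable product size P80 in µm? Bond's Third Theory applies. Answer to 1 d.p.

W = 10 Wi / √P80 − 10 Wi / √F80
W_Bond = W / EF = 11.010 / 1.29 = 8.5349 kWh/t
P80^-0.5 = F80^-0.5 + W_Bond/(10 Wi)
  = 8.5349/(10·18.6) + 1/√15194 = 0.045886 + 0.008113 = 0.053999
P80 = (1/0.053999)² = 18.5188² = 342.95 µm

P80 = 342.9 µm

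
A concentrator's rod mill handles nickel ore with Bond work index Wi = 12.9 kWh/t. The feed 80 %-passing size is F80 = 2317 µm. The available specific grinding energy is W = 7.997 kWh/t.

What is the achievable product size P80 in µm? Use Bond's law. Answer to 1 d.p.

P80 = 146.0 µm

W = 10 Wi (P80^-0.5 − F80^-0.5)
1/√P80 = 1/√F80 + W/(10·Wi)
  = 7.9970/(10·12.9) + 1/√2317 = 0.061992 + 0.020775 = 0.082767
P80 = (1/0.082767)² = 12.0821² = 145.98 µm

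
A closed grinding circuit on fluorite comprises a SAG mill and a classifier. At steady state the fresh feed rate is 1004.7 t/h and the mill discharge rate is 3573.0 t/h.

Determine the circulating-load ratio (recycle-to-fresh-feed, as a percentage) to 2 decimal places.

Steady state: M = F + R.
R = M − F = 3573.0 − 1004.7 = 2568.3 t/h
CL = 100·R/F = 100·2568.3/1004.7 = 255.63 %

CL = 255.63 %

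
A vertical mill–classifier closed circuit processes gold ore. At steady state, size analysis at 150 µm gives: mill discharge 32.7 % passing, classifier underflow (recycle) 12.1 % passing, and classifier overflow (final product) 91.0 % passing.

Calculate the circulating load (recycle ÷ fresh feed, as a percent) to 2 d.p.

Mass balance on the −150 µm fraction:
Fd + Rd = Ru + Fo ⇒ R/F = (o−d)/(d−u)
r = (91.0 − 32.7)/(32.7 − 12.1) = 58.3/20.6 = 2.8301
CL = 100·r = 283.01 %

CL = 283.01 %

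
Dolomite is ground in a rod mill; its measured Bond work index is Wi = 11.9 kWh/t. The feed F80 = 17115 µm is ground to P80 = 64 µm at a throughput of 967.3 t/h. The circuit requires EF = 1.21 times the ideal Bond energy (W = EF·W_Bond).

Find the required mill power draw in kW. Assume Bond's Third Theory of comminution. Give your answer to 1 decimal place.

W = 10 Wi / √P80 − 10 Wi / √F80
W = 10·11.9·(1/√64 − 1/√17115) = 10·11.9·(0.117356) = 13.9654 kWh/t
With EF = 1.21: W = 13.9654·1.21 = 16.8981 kWh/t
Power = W × throughput = 16.8981 kWh/t × 967.3 t/h = 16345.5 kW

P = 16345.5 kW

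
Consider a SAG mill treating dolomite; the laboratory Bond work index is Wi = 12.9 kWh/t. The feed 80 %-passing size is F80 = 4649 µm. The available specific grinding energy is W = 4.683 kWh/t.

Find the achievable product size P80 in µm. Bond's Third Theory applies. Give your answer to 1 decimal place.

P80 = 384.9 µm

Bond: W = 10·Wi·(1/√P80 − 1/√F80)
⇒ 1/√P80 = W/(10·Wi) + 1/√F80
  = 4.6830/(10·12.9) + 1/√4649 = 0.036302 + 0.014666 = 0.050969
P80 = (1/0.050969)² = 19.6199² = 384.94 µm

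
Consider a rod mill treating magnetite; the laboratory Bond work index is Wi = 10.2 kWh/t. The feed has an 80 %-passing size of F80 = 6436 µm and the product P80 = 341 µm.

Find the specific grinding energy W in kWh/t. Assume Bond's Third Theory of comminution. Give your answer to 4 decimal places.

W = 4.2522 kWh/t

W = 10·Wi·(P80^(-½) − F80^(-½))
1/√341 = 0.054153;  1/√6436 = 0.012465
W = 10·10.2·(0.054153 − 0.012465) = 4.2522 kWh/t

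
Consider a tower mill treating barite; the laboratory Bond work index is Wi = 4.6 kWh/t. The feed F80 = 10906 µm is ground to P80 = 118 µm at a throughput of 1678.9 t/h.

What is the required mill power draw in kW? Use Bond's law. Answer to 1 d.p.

P = 6370.0 kW

W = 10 Wi / √P80 − 10 Wi / √F80
W = 10·4.6·(1/√118 − 1/√10906) = 10·4.6·(0.082482) = 3.7942 kWh/t
P = W·T = 3.7942·1678.9 = 6370.0 kW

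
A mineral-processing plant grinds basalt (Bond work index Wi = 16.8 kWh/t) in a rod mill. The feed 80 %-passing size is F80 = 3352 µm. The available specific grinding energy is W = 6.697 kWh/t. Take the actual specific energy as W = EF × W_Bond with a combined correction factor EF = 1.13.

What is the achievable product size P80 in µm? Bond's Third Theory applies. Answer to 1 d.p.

W = 10·Wi·[P80^(−½) − F80^(−½)]
W_Bond = W / EF = 6.697 / 1.13 = 5.9265 kWh/t
⇒ 1/√P80 = W_Bond/(10·Wi) + 1/√F80
  = 5.9265/(10·16.8) + 1/√3352 = 0.035277 + 0.017272 = 0.052549
P80 = (1/0.052549)² = 19.0298² = 362.13 µm

P80 = 362.1 µm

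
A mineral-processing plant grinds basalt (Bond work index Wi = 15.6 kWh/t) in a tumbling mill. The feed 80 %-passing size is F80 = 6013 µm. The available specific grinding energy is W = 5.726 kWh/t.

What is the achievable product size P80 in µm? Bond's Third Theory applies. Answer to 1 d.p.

W = 10·Wi·(P80^(-½) − F80^(-½))
P80^(−½) = W/(10 Wi) + F80^(−½)
  = 5.7260/(10·15.6) + 1/√6013 = 0.036705 + 0.012896 = 0.049601
P80 = (1/0.049601)² = 20.1608² = 406.46 µm

P80 = 406.5 µm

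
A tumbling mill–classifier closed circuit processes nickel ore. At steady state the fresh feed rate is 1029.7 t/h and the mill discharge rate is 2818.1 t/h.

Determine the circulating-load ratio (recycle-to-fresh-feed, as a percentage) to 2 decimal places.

Discharge = new feed + return, hence
R = M − F = 2818.1 − 1029.7 = 1788.4 t/h
CL = 100·R/F = 100·1788.4/1029.7 = 173.68 %

CL = 173.68 %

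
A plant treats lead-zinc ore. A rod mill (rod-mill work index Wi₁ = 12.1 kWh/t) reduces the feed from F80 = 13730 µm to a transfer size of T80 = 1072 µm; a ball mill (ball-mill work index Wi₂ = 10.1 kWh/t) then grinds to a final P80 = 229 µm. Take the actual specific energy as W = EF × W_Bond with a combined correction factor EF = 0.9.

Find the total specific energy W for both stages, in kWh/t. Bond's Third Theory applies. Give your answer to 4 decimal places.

W = 10 Wi / √P80 − 10 Wi / √F80
Stage 1 (13730→1072 µm, Wi₁=12.1): W₁ = 10·12.1·(0.030542 − 0.008534) = 2.6630 kWh/t
Stage 2 (1072→229 µm, Wi₂=10.1): W₂ = 10·10.1·(0.066082 − 0.030542) = 3.5895 kWh/t
W = W₁ + W₂ = 2.6630 + 3.5895 = 6.2525 kWh/t
With EF = 0.9: W = 6.2525·0.9 = 5.6272 kWh/t

W = 5.6272 kWh/t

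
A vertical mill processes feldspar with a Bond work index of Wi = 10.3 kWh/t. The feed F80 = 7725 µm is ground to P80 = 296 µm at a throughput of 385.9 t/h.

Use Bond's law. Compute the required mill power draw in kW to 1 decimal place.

W = 10·Wi·[P80^(−½) − F80^(−½)]
W = 10·10.3·(1/√296 − 1/√7725) = 10·10.3·(0.046746) = 4.8149 kWh/t
Mill draw = 4.8149 × 385.9 = 1858.1 kW

P = 1858.1 kW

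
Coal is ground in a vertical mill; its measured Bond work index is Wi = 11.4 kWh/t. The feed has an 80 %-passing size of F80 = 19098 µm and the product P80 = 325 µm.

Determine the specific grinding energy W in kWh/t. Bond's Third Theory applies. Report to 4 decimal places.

W = 5.4987 kWh/t

W = 10 Wi (1/√P80 − 1/√F80)  [Bond]
1/√325 = 0.055470;  1/√19098 = 0.007236
W = 10·11.4·(0.055470 − 0.007236) = 5.4987 kWh/t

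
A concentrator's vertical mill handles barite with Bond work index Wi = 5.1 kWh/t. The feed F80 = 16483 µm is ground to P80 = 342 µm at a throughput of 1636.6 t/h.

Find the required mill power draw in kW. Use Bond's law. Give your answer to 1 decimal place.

W_Bond = 10·Wi·(1/√P₈₀ − 1/√F₈₀)
W = 10·5.1·(1/√342 − 1/√16483) = 10·5.1·(0.046285) = 2.3605 kWh/t
Mill draw = 2.3605 × 1636.6 = 3863.2 kW

P = 3863.2 kW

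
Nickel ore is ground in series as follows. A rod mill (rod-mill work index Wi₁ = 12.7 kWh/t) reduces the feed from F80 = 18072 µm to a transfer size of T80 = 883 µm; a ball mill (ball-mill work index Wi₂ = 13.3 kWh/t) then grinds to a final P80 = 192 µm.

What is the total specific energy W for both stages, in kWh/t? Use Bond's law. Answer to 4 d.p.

W = 8.4518 kWh/t

Bond: W = 10·Wi·(1/√P80 − 1/√F80)
Stage 1 (18072→883 µm, Wi₁=12.7): W₁ = 10·12.7·(0.033653 − 0.007439) = 3.3292 kWh/t
Stage 2 (883→192 µm, Wi₂=13.3): W₂ = 10·13.3·(0.072169 − 0.033653) = 5.1226 kWh/t
W = W₁ + W₂ = 3.3292 + 5.1226 = 8.4518 kWh/t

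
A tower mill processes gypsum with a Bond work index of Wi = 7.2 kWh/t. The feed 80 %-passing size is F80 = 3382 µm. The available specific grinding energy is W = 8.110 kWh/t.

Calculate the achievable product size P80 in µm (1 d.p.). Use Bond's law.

W = 10·Wi·[P80^(−½) − F80^(−½)]
⇒ 1/√P80 = W/(10 Wi) + 1/√F80
  = 8.1100/(10·7.2) + 1/√3382 = 0.112639 + 0.017195 = 0.129834
P80 = (1/0.129834)² = 7.7021² = 59.32 µm

P80 = 59.3 µm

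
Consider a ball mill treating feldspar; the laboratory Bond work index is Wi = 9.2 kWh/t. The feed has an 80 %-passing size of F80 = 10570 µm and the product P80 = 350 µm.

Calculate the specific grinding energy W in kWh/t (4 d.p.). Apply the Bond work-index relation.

W = 10 Wi (1/√P80 − 1/√F80)  [Bond]
1/√350 = 0.053452;  1/√10570 = 0.009727
W = 10·9.2·(0.053452 − 0.009727) = 4.0228 kWh/t

W = 4.0228 kWh/t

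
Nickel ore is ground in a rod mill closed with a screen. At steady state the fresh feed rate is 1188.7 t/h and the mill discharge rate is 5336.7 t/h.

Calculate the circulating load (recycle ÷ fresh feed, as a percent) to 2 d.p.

CL = 348.95 %

Discharge = new feed + return, hence
R = M − F = 5336.7 − 1188.7 = 4148.0 t/h
CL = 100·R/F = 100·4148.0/1188.7 = 348.95 %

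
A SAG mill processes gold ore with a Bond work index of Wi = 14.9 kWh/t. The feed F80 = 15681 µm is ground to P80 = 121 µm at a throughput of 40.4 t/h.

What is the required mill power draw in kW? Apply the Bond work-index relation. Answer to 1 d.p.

W = 10 Wi (1/√P80 − 1/√F80)  [Bond]
W = 10·14.9·(1/√121 − 1/√15681) = 10·14.9·(0.082923) = 12.3556 kWh/t
Mill draw = 12.3556 × 40.4 = 499.2 kW

P = 499.2 kW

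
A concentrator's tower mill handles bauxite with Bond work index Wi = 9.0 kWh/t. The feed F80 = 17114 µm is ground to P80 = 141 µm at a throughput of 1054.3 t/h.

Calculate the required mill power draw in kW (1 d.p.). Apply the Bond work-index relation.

P = 7265.6 kW

W = 10·Wi·(P80^(-½) − F80^(-½))
W = 10·9.0·(1/√141 − 1/√17114) = 10·9.0·(0.076571) = 6.8914 kWh/t
Mill draw = 6.8914 × 1054.3 = 7265.6 kW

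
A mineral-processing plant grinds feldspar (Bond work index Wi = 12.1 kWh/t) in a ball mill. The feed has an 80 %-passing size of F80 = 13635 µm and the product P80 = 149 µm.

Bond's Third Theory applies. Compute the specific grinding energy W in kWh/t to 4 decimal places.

W = 10·Wi·(P80^(-½) − F80^(-½))
1/√149 = 0.081923;  1/√13635 = 0.008564
W = 10·12.1·(0.081923 − 0.008564) = 8.8765 kWh/t

W = 8.8765 kWh/t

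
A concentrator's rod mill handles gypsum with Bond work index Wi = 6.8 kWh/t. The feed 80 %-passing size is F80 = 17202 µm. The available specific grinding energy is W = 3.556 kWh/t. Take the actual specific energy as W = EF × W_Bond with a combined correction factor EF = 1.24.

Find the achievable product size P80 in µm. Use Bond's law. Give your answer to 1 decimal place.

P80 = 403.3 µm

Bond:  W = 10 Wi (1/√P − 1/√F)
W_Bond = W / EF = 3.556 / 1.24 = 2.8677 kWh/t
P80^(−½) = W_Bond/(10 Wi) + F80^(−½)
  = 2.8677/(10·6.8) + 1/√17202 = 0.042173 + 0.007624 = 0.049797
P80 = (1/0.049797)² = 20.0815² = 403.27 µm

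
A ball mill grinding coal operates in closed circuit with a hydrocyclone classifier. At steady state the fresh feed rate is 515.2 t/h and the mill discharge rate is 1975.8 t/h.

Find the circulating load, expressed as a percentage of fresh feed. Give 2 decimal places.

CL = 283.50 %

Discharge = new feed + return, hence
R = M − F = 1975.8 − 515.2 = 1460.6 t/h
CL = 100·R/F = 100·1460.6/515.2 = 283.50 %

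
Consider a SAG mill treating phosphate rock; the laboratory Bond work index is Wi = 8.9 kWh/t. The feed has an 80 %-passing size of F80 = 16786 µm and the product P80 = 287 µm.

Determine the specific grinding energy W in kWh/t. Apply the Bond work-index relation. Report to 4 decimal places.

W = 10 Wi / √P80 − 10 Wi / √F80
1/√287 = 0.059028;  1/√16786 = 0.007718
W = 10·8.9·(0.059028 − 0.007718) = 4.5666 kWh/t

W = 4.5666 kWh/t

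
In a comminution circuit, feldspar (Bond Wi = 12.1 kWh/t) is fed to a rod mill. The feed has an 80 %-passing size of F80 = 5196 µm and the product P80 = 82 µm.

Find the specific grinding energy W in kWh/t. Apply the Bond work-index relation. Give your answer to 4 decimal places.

Bond: W = 10·Wi·(1/√P80 − 1/√F80)
1/√82 = 0.110432;  1/√5196 = 0.013873
W = 10·12.1·(0.110432 − 0.013873) = 11.6836 kWh/t

W = 11.6836 kWh/t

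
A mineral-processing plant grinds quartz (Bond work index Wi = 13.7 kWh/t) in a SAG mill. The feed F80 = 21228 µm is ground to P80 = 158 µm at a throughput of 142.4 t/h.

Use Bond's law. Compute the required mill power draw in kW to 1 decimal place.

P = 1418.1 kW

W_Bond = 10·Wi·(1/√P₈₀ − 1/√F₈₀)
W = 10·13.7·(1/√158 − 1/√21228) = 10·13.7·(0.072692) = 9.9588 kWh/t
P = W·T = 9.9588·142.4 = 1418.1 kW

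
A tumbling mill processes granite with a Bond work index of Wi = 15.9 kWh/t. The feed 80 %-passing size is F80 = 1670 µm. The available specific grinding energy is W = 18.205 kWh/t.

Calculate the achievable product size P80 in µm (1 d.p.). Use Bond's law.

P80 = 51.8 µm

W = 10 Wi / √P80 − 10 Wi / √F80
⇒ 1/√P80 = W/(10 Wi) + 1/√F80
  = 18.2050/(10·15.9) + 1/√1670 = 0.114497 + 0.024470 = 0.138967
P80 = (1/0.138967)² = 7.1959² = 51.78 µm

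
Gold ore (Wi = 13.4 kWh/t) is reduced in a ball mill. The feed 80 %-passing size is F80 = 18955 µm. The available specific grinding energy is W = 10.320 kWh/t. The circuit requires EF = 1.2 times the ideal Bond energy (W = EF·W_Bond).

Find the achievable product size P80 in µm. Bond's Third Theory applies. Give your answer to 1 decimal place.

P80 = 195.9 µm

W = 10·Wi·(P80^(-½) − F80^(-½))
W_Bond = W / EF = 10.320 / 1.2 = 8.6000 kWh/t
1/√P80 = 1/√F80 + W_Bond/(10·Wi)
  = 8.6000/(10·13.4) + 1/√18955 = 0.064179 + 0.007263 = 0.071442
P80 = (1/0.071442)² = 13.9973² = 195.92 µm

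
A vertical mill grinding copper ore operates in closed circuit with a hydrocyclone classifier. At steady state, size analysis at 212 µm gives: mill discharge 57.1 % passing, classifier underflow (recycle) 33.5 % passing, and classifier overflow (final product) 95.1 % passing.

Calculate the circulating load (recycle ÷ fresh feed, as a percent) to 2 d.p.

CL = 161.02 %

Let r = R/F. Size balance at 212 µm:
(1+r)·d = r·u + o ⇒ r = (o−d)/(d−u)
r = (95.1 − 57.1)/(57.1 − 33.5) = 38.0/23.6 = 1.6102
CL = 100·r = 161.02 %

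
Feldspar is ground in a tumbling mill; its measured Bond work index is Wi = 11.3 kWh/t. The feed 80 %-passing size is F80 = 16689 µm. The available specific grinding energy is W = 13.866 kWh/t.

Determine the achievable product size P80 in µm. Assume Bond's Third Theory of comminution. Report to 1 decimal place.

P80 = 58.8 µm

W = 10·Wi·[P80^(−½) − F80^(−½)]
P80^(−½) = W/(10 Wi) + F80^(−½)
  = 13.8660/(10·11.3) + 1/√16689 = 0.122708 + 0.007741 = 0.130449
P80 = (1/0.130449)² = 7.6658² = 58.77 µm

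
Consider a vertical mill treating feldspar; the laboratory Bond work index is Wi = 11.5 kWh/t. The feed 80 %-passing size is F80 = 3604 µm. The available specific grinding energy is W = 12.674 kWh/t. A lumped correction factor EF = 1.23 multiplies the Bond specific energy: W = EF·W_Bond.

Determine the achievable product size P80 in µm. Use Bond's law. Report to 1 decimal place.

P80 = 88.6 µm

W = 10 Wi (1/√P80 − 1/√F80)  [Bond]
W_Bond = W / EF = 12.674 / 1.23 = 10.3041 kWh/t
⇒ 1/√P80 = W_Bond/(10 Wi) + 1/√F80
  = 10.3041/(10·11.5) + 1/√3604 = 0.089601 + 0.016657 = 0.106258
P80 = (1/0.106258)² = 9.4111² = 88.57 µm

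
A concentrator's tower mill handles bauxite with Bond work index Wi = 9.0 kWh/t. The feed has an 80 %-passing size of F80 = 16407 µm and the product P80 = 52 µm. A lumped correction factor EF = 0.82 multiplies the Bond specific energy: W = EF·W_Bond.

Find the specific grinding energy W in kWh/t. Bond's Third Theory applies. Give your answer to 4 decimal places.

W = 9.6581 kWh/t

W = 10 Wi (1/√P80 − 1/√F80)  [Bond]
1/√52 = 0.138675;  1/√16407 = 0.007807
W = 10·9.0·(0.138675 − 0.007807) = 11.7781 kWh/t
Apply correction: 11.7781 × 0.82 = 9.6581 kWh/t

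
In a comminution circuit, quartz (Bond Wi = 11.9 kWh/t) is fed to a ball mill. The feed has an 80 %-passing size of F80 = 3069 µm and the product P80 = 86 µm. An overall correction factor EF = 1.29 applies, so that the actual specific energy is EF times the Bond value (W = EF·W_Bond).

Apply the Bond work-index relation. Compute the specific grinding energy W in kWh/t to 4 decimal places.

W_Bond = 10·Wi·(1/√P₈₀ − 1/√F₈₀)
1/√86 = 0.107833;  1/√3069 = 0.018051
W = 10·11.9·(0.107833 − 0.018051) = 10.6840 kWh/t
Apply correction: 10.6840 × 1.29 = 13.7824 kWh/t

W = 13.7824 kWh/t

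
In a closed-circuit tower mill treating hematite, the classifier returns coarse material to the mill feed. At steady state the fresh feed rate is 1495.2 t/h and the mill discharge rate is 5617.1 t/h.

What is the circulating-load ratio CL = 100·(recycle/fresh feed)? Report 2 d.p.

CL = 275.68 %

Mill node: discharge = fresh + recycle.
R = M − F = 5617.1 − 1495.2 = 4121.9 t/h
CL = 100·R/F = 100·4121.9/1495.2 = 275.68 %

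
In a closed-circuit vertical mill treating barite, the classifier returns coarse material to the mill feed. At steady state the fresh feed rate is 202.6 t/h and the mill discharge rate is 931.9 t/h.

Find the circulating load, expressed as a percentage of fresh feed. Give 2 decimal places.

CL = 359.97 %

Mill node: discharge = fresh + recycle.
R = M − F = 931.9 − 202.6 = 729.3 t/h
CL = 100·R/F = 100·729.3/202.6 = 359.97 %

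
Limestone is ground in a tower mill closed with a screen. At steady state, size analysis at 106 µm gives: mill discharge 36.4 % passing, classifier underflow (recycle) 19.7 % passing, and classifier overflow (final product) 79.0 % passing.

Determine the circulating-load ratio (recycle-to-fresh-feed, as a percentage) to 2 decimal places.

Mass balance on the −106 µm fraction:
(1+r)·d = r·u + o ⇒ r = (o−d)/(d−u)
r = (79.0 − 36.4)/(36.4 − 19.7) = 42.6/16.7 = 2.5509
CL = 100·r = 255.09 %

CL = 255.09 %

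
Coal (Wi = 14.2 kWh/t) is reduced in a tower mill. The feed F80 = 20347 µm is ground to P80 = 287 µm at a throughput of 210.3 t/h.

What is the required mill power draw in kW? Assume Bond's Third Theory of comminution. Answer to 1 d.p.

W = 10 Wi (1/√P80 − 1/√F80)  [Bond]
W = 10·14.2·(1/√287 − 1/√20347) = 10·14.2·(0.052018) = 7.3865 kWh/t
P_mill = W·ṁ = 7.3865·210.3 = 1553.4 kW

P = 1553.4 kW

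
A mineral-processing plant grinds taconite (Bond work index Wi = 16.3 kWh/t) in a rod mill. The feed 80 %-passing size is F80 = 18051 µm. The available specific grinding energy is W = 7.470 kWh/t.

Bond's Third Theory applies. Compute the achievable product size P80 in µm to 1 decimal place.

W_Bond = 10·Wi·(1/√P₈₀ − 1/√F₈₀)
P80^-0.5 = F80^-0.5 + W/(10 Wi)
  = 7.4700/(10·16.3) + 1/√18051 = 0.045828 + 0.007443 = 0.053271
P80 = (1/0.053271)² = 18.7719² = 352.38 µm

P80 = 352.4 µm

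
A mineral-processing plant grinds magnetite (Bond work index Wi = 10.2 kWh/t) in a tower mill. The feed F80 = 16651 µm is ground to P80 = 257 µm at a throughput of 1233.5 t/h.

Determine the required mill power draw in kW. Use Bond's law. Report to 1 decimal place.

W = 10·Wi·[P80^(−½) − F80^(−½)]
W = 10·10.2·(1/√257 − 1/√16651) = 10·10.2·(0.054629) = 5.5721 kWh/t
Mill draw = 5.5721 × 1233.5 = 6873.2 kW

P = 6873.2 kW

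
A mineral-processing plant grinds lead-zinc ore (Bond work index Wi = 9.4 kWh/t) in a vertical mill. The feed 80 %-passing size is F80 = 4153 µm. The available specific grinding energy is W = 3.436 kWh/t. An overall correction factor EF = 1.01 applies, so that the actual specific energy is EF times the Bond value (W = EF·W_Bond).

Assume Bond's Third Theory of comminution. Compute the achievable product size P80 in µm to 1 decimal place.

W = 10 Wi (P80^-0.5 − F80^-0.5)
W_Bond = W / EF = 3.436 / 1.01 = 3.4020 kWh/t
P80^-0.5 = F80^-0.5 + W_Bond/(10 Wi)
  = 3.4020/(10·9.4) + 1/√4153 = 0.036191 + 0.015517 = 0.051709
P80 = (1/0.051709)² = 19.3391² = 374.00 µm

P80 = 374.0 µm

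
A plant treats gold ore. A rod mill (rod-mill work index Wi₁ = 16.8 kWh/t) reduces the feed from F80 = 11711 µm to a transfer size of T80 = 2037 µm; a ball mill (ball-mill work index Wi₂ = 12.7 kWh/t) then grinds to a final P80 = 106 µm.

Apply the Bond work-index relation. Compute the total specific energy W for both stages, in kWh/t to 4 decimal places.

W = 11.6913 kWh/t

W = 10 Wi (P80^-0.5 − F80^-0.5)
Stage 1 (11711→2037 µm, Wi₁=16.8): W₁ = 10·16.8·(0.022157 − 0.009241) = 2.1699 kWh/t
Stage 2 (2037→106 µm, Wi₂=12.7): W₂ = 10·12.7·(0.097129 − 0.022157) = 9.5214 kWh/t
W = W₁ + W₂ = 2.1699 + 9.5214 = 11.6913 kWh/t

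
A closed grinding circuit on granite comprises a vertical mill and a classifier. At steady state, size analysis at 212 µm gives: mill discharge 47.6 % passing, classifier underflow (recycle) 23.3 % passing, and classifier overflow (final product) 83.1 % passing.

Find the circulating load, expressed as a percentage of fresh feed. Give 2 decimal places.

Two-product formula at 212 µm:
Fd + Rd = Ru + Fo ⇒ R/F = (o−d)/(d−u)
r = (83.1 − 47.6)/(47.6 − 23.3) = 35.5/24.3 = 1.4609
CL = 100·r = 146.09 %

CL = 146.09 %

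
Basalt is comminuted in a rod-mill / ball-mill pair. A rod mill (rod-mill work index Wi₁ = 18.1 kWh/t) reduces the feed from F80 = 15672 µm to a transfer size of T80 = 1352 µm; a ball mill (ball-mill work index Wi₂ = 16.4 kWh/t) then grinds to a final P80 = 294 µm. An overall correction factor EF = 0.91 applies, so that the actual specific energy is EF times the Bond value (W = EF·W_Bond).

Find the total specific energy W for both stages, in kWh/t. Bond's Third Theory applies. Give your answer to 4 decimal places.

W = 7.8089 kWh/t

W = 10·Wi·[P80^(−½) − F80^(−½)]
Stage 1 (15672→1352 µm, Wi₁=18.1): W₁ = 10·18.1·(0.027196 − 0.007988) = 3.4767 kWh/t
Stage 2 (1352→294 µm, Wi₂=16.4): W₂ = 10·16.4·(0.058321 − 0.027196) = 5.1045 kWh/t
W = W₁ + W₂ = 3.4767 + 5.1045 = 8.5812 kWh/t
W_actual = 0.91 × 8.5812 = 7.8089 kWh/t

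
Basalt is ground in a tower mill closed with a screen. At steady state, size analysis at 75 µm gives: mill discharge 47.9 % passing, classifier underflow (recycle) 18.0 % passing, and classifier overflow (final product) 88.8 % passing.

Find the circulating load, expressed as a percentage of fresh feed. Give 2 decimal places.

Let r = R/F. Size balance at 75 µm:
(1+r)·d = r·u + o ⇒ r = (o−d)/(d−u)
r = (88.8 − 47.9)/(47.9 − 18.0) = 40.9/29.9 = 1.3679
CL = 100·r = 136.79 %

CL = 136.79 %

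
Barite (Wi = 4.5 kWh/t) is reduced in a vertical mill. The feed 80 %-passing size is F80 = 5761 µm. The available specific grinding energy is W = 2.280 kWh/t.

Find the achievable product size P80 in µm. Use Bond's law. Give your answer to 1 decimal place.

P80 = 245.4 µm

Bond:  W = 10 Wi (1/√P − 1/√F)
P80^-0.5 = F80^-0.5 + W/(10 Wi)
  = 2.2800/(10·4.5) + 1/√5761 = 0.050667 + 0.013175 = 0.063842
P80 = (1/0.063842)² = 15.6637² = 245.35 µm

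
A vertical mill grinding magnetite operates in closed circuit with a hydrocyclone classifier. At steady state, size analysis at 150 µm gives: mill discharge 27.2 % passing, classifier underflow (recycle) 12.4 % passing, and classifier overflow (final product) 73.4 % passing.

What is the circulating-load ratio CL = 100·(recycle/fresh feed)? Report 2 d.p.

CL = 312.16 %

Classifier node, passing 150 µm:
d + r·d = r·u + o → r(d−u) = o−d
r = (73.4 − 27.2)/(27.2 − 12.4) = 46.2/14.8 = 3.1216
CL = 100·r = 312.16 %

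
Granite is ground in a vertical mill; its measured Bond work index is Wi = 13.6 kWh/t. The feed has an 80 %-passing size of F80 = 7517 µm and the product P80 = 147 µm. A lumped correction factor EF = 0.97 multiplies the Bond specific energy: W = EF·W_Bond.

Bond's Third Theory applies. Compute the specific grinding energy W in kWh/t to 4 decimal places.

Bond:  W = 10 Wi (1/√P − 1/√F)
1/√147 = 0.082479;  1/√7517 = 0.011534
W = 10·13.6·(0.082479 − 0.011534) = 9.6485 kWh/t
Corrected W = EF·W_Bond = 0.97·9.6485 = 9.3590 kWh/t

W = 9.3590 kWh/t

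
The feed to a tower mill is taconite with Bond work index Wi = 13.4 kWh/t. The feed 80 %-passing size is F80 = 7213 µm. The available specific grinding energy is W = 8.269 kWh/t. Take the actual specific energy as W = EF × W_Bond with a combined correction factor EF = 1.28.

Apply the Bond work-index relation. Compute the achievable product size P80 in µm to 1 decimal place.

Bond: W = 10·Wi·(1/√P80 − 1/√F80)
W_Bond = W / EF = 8.269 / 1.28 = 6.4602 kWh/t
⇒ 1/√P80 = W_Bond/(10·Wi) + 1/√F80
  = 6.4602/(10·13.4) + 1/√7213 = 0.048210 + 0.011774 = 0.059985
P80 = (1/0.059985)² = 16.6709² = 277.92 µm

P80 = 277.9 µm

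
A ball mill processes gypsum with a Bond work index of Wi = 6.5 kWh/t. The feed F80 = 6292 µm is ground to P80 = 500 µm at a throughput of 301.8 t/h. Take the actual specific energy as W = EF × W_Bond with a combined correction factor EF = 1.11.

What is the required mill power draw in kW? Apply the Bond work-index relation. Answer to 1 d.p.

P = 699.3 kW

Bond:  W = 10 Wi (1/√P − 1/√F)
W = 10·6.5·(1/√500 − 1/√6292) = 10·6.5·(0.032115) = 2.0874 kWh/t
Corrected W = EF·W_Bond = 1.11·2.0874 = 2.3171 kWh/t
P = W·T = 2.3171·301.8 = 699.3 kW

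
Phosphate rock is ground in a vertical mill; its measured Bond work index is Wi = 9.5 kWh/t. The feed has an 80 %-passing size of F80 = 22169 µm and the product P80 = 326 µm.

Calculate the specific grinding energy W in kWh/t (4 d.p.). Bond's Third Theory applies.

W = 4.6235 kWh/t

W = 10 Wi (1/√P80 − 1/√F80)  [Bond]
1/√326 = 0.055385;  1/√22169 = 0.006716
W = 10·9.5·(0.055385 − 0.006716) = 4.6235 kWh/t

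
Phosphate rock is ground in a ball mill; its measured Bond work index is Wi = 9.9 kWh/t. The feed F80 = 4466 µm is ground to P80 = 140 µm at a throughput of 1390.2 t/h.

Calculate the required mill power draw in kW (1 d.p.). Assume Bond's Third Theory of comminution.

P = 9572.4 kW

Bond: W = 10·Wi·(1/√P80 − 1/√F80)
W = 10·9.9·(1/√140 − 1/√4466) = 10·9.9·(0.069552) = 6.8856 kWh/t
P = W·T = 6.8856·1390.2 = 9572.4 kW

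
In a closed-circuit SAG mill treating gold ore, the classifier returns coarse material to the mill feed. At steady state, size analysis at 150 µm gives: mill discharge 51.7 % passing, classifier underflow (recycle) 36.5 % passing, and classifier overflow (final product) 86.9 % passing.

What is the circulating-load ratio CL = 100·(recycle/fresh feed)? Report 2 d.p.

Balance %-passing 150 µm (r = R/F):
r = (o − d)/(d − u)
r = (86.9 − 51.7)/(51.7 − 36.5) = 35.2/15.2 = 2.3158
CL = 100·r = 231.58 %

CL = 231.58 %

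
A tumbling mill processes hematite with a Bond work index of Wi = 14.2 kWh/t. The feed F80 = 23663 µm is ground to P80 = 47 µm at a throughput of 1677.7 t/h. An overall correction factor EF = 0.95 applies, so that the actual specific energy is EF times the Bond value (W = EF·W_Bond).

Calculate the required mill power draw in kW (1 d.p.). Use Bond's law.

W = 10 Wi / √P80 − 10 Wi / √F80
W = 10·14.2·(1/√47 − 1/√23663) = 10·14.2·(0.139364) = 19.7897 kWh/t
Corrected W = EF·W_Bond = 0.95·19.7897 = 18.8002 kWh/t
P_mill = W·ṁ = 18.8002·1677.7 = 31541.2 kW

P = 31541.2 kW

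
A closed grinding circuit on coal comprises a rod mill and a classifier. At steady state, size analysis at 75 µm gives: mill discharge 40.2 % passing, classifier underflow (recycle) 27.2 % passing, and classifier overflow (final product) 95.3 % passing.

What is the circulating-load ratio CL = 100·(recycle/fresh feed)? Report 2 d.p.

Classifier node, passing 75 µm:
r = (o − d)/(d − u)
r = (95.3 − 40.2)/(40.2 − 27.2) = 55.1/13.0 = 4.2385
CL = 100·r = 423.85 %

CL = 423.85 %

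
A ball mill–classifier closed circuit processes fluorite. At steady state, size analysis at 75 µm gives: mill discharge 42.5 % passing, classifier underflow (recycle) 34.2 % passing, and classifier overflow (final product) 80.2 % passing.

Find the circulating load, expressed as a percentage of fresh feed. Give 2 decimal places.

Two-product formula at 75 µm:
r = (o − d)/(d − u)
r = (80.2 − 42.5)/(42.5 − 34.2) = 37.7/8.3 = 4.5422
CL = 100·r = 454.22 %

CL = 454.22 %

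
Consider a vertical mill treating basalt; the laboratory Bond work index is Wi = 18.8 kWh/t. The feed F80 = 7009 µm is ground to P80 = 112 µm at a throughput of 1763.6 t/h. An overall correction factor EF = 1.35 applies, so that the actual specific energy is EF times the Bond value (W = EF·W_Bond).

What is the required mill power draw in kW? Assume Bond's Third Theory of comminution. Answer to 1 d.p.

P = 36948.0 kW

W = 10·Wi·[P80^(−½) − F80^(−½)]
W = 10·18.8·(1/√112 − 1/√7009) = 10·18.8·(0.082547) = 15.5187 kWh/t
With EF = 1.35: W = 15.5187·1.35 = 20.9503 kWh/t
P = W·T = 20.9503·1763.6 = 36948.0 kW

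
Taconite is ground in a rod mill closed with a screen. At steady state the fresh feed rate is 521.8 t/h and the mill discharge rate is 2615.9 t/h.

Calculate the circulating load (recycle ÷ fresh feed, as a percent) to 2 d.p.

CL = 401.32 %

Discharge = new feed + return, hence
R = M − F = 2615.9 − 521.8 = 2094.1 t/h
CL = 100·R/F = 100·2094.1/521.8 = 401.32 %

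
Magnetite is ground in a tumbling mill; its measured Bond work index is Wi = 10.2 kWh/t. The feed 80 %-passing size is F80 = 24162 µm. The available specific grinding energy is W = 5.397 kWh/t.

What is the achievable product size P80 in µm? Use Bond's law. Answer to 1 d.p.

W = 10·Wi·(P80^(-½) − F80^(-½))
⇒ 1/√P80 = W/(10·Wi) + 1/√F80
  = 5.3970/(10·10.2) + 1/√24162 = 0.052912 + 0.006433 = 0.059345
P80 = (1/0.059345)² = 16.8506² = 283.94 µm

P80 = 283.9 µm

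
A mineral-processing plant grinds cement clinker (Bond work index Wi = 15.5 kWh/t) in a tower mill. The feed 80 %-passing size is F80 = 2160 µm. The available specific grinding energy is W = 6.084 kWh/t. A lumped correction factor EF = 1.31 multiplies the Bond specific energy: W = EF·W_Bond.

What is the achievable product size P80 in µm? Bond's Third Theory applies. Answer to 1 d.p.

Bond: W = 10·Wi·(1/√P80 − 1/√F80)
W_Bond = W / EF = 6.084 / 1.31 = 4.6443 kWh/t
⇒ 1/√P80 = W_Bond/(10 Wi) + 1/√F80
  = 4.6443/(10·15.5) + 1/√2160 = 0.029963 + 0.021517 = 0.051480
P80 = (1/0.051480)² = 19.4252² = 377.34 µm

P80 = 377.3 µm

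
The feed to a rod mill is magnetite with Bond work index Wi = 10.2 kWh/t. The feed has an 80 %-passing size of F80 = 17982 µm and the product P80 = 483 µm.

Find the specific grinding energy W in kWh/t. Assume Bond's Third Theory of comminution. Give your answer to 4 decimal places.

W = 3.8805 kWh/t

W = 10 Wi / √P80 − 10 Wi / √F80
1/√483 = 0.045502;  1/√17982 = 0.007457
W = 10·10.2·(0.045502 − 0.007457) = 3.8805 kWh/t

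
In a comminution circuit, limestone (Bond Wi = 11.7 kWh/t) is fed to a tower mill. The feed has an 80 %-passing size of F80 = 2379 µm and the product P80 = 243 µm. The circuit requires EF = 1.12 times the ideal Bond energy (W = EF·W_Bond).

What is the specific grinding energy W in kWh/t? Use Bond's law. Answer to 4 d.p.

W = 5.7196 kWh/t

W = 10 Wi (P80^-0.5 − F80^-0.5)
1/√243 = 0.064150;  1/√2379 = 0.020502
W = 10·11.7·(0.064150 − 0.020502) = 5.1068 kWh/t
Apply correction: 5.1068 × 1.12 = 5.7196 kWh/t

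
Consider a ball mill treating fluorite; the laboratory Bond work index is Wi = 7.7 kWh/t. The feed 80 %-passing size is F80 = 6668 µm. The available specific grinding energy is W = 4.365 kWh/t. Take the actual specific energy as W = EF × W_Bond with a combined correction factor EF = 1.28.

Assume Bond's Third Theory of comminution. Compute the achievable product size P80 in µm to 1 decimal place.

Bond: W = 10·Wi·(1/√P80 − 1/√F80)
W_Bond = W / EF = 4.365 / 1.28 = 3.4102 kWh/t
1/√P80 = 1/√F80 + W_Bond/(10·Wi)
  = 3.4102/(10·7.7) + 1/√6668 = 0.044288 + 0.012246 = 0.056534
P80 = (1/0.056534)² = 17.6885² = 312.88 µm

P80 = 312.9 µm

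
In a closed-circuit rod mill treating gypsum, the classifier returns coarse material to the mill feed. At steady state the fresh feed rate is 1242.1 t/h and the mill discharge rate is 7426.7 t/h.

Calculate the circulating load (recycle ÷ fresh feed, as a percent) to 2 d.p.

M = F + R at steady state, so:
R = M − F = 7426.7 − 1242.1 = 6184.6 t/h
CL = 100·R/F = 100·6184.6/1242.1 = 497.91 %

CL = 497.91 %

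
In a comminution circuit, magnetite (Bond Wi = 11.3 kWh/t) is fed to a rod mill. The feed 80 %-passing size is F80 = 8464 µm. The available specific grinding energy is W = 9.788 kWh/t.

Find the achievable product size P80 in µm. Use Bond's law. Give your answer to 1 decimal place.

Bond:  W = 10 Wi (1/√P − 1/√F)
P80^-0.5 = F80^-0.5 + W/(10 Wi)
  = 9.7880/(10·11.3) + 1/√8464 = 0.086619 + 0.010870 = 0.097489
P80 = (1/0.097489)² = 10.2576² = 105.22 µm

P80 = 105.2 µm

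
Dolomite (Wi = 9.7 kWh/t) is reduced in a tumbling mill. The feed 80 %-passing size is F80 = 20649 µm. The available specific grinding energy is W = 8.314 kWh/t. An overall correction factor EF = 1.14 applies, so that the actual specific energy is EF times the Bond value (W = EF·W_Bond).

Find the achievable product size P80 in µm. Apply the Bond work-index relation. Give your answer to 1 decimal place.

P80 = 148.2 µm

W = 10·Wi·(P80^(-½) − F80^(-½))
W_Bond = W / EF = 8.314 / 1.14 = 7.2930 kWh/t
P80^-0.5 = F80^-0.5 + W_Bond/(10 Wi)
  = 7.2930/(10·9.7) + 1/√20649 = 0.075185 + 0.006959 = 0.082144
P80 = (1/0.082144)² = 12.1737² = 148.20 µm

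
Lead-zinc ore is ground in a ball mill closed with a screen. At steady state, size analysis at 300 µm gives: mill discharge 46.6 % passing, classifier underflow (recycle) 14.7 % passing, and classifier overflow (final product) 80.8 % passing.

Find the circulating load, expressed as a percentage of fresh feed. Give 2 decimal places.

CL = 107.21 %

Classifier node, passing 300 µm:
Fd + Rd = Ru + Fo ⇒ R/F = (o−d)/(d−u)
r = (80.8 − 46.6)/(46.6 − 14.7) = 34.2/31.9 = 1.0721
CL = 100·r = 107.21 %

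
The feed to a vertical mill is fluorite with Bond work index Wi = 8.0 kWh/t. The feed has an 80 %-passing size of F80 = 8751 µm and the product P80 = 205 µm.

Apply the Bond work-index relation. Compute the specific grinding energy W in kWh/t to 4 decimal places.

Bond:  W = 10 Wi (1/√P − 1/√F)
1/√205 = 0.069843;  1/√8751 = 0.010690
W = 10·8.0·(0.069843 − 0.010690) = 4.7323 kWh/t

W = 4.7323 kWh/t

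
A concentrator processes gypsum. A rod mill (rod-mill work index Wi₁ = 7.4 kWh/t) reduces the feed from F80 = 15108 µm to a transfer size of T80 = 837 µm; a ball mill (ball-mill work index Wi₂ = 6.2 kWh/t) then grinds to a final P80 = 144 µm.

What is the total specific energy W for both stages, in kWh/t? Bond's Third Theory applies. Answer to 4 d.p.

W = 4.9794 kWh/t

W = 10 Wi (P80^-0.5 − F80^-0.5)
Stage 1 (15108→837 µm, Wi₁=7.4): W₁ = 10·7.4·(0.034565 − 0.008136) = 1.9558 kWh/t
Stage 2 (837→144 µm, Wi₂=6.2): W₂ = 10·6.2·(0.083333 − 0.034565) = 3.0236 kWh/t
W = W₁ + W₂ = 1.9558 + 3.0236 = 4.9794 kWh/t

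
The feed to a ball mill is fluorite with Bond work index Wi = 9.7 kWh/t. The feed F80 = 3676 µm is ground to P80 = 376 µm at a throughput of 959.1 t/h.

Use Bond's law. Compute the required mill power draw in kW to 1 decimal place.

W_Bond = 10·Wi·(1/√P₈₀ − 1/√F₈₀)
W = 10·9.7·(1/√376 − 1/√3676) = 10·9.7·(0.035078) = 3.4025 kWh/t
P = W·T = 3.4025·959.1 = 3263.4 kW

P = 3263.4 kW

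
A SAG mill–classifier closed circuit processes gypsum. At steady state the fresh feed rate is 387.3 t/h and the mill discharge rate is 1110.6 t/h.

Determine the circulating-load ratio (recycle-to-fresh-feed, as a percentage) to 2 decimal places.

M = F + R at steady state, so:
R = M − F = 1110.6 − 387.3 = 723.3 t/h
CL = 100·R/F = 100·723.3/387.3 = 186.75 %

CL = 186.75 %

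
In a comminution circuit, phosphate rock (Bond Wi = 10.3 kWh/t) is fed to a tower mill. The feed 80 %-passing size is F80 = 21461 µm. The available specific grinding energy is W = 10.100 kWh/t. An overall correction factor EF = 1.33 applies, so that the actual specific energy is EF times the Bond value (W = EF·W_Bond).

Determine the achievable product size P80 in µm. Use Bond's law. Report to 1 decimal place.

P80 = 154.1 µm

Bond: W = 10·Wi·(1/√P80 − 1/√F80)
W_Bond = W / EF = 10.100 / 1.33 = 7.5940 kWh/t
⇒ 1/√P80 = W_Bond/(10 Wi) + 1/√F80
  = 7.5940/(10·10.3) + 1/√21461 = 0.073728 + 0.006826 = 0.080554
P80 = (1/0.080554)² = 12.4140² = 154.11 µm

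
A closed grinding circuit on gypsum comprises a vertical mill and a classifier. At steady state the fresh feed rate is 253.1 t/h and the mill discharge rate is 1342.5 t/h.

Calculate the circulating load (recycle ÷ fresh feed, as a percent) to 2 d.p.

CL = 430.42 %

M = F + R at steady state, so:
R = M − F = 1342.5 − 253.1 = 1089.4 t/h
CL = 100·R/F = 100·1089.4/253.1 = 430.42 %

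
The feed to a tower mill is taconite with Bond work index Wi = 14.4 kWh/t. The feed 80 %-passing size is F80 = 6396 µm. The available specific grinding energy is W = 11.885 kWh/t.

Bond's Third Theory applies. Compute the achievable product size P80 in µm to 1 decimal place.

W_Bond = 10·Wi·(1/√P₈₀ − 1/√F₈₀)
P80^(−½) = W/(10 Wi) + F80^(−½)
  = 11.8850/(10·14.4) + 1/√6396 = 0.082535 + 0.012504 = 0.095039
P80 = (1/0.095039)² = 10.5220² = 110.71 µm

P80 = 110.7 µm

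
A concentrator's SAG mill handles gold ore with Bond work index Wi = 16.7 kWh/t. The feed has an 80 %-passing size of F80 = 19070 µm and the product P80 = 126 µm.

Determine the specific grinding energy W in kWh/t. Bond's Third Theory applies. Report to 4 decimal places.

W = 13.6682 kWh/t

W = 10 Wi (P80^-0.5 − F80^-0.5)
1/√126 = 0.089087;  1/√19070 = 0.007241
W = 10·16.7·(0.089087 − 0.007241) = 13.6682 kWh/t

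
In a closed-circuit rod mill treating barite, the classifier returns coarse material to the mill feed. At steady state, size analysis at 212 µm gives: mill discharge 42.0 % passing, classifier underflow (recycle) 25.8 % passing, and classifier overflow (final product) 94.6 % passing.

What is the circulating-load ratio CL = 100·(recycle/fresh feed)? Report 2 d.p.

Let r = R/F. Size balance at 212 µm:
(1+r)·d = r·u + o ⇒ r = (o−d)/(d−u)
r = (94.6 − 42.0)/(42.0 − 25.8) = 52.6/16.2 = 3.2469
CL = 100·r = 324.69 %

CL = 324.69 %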